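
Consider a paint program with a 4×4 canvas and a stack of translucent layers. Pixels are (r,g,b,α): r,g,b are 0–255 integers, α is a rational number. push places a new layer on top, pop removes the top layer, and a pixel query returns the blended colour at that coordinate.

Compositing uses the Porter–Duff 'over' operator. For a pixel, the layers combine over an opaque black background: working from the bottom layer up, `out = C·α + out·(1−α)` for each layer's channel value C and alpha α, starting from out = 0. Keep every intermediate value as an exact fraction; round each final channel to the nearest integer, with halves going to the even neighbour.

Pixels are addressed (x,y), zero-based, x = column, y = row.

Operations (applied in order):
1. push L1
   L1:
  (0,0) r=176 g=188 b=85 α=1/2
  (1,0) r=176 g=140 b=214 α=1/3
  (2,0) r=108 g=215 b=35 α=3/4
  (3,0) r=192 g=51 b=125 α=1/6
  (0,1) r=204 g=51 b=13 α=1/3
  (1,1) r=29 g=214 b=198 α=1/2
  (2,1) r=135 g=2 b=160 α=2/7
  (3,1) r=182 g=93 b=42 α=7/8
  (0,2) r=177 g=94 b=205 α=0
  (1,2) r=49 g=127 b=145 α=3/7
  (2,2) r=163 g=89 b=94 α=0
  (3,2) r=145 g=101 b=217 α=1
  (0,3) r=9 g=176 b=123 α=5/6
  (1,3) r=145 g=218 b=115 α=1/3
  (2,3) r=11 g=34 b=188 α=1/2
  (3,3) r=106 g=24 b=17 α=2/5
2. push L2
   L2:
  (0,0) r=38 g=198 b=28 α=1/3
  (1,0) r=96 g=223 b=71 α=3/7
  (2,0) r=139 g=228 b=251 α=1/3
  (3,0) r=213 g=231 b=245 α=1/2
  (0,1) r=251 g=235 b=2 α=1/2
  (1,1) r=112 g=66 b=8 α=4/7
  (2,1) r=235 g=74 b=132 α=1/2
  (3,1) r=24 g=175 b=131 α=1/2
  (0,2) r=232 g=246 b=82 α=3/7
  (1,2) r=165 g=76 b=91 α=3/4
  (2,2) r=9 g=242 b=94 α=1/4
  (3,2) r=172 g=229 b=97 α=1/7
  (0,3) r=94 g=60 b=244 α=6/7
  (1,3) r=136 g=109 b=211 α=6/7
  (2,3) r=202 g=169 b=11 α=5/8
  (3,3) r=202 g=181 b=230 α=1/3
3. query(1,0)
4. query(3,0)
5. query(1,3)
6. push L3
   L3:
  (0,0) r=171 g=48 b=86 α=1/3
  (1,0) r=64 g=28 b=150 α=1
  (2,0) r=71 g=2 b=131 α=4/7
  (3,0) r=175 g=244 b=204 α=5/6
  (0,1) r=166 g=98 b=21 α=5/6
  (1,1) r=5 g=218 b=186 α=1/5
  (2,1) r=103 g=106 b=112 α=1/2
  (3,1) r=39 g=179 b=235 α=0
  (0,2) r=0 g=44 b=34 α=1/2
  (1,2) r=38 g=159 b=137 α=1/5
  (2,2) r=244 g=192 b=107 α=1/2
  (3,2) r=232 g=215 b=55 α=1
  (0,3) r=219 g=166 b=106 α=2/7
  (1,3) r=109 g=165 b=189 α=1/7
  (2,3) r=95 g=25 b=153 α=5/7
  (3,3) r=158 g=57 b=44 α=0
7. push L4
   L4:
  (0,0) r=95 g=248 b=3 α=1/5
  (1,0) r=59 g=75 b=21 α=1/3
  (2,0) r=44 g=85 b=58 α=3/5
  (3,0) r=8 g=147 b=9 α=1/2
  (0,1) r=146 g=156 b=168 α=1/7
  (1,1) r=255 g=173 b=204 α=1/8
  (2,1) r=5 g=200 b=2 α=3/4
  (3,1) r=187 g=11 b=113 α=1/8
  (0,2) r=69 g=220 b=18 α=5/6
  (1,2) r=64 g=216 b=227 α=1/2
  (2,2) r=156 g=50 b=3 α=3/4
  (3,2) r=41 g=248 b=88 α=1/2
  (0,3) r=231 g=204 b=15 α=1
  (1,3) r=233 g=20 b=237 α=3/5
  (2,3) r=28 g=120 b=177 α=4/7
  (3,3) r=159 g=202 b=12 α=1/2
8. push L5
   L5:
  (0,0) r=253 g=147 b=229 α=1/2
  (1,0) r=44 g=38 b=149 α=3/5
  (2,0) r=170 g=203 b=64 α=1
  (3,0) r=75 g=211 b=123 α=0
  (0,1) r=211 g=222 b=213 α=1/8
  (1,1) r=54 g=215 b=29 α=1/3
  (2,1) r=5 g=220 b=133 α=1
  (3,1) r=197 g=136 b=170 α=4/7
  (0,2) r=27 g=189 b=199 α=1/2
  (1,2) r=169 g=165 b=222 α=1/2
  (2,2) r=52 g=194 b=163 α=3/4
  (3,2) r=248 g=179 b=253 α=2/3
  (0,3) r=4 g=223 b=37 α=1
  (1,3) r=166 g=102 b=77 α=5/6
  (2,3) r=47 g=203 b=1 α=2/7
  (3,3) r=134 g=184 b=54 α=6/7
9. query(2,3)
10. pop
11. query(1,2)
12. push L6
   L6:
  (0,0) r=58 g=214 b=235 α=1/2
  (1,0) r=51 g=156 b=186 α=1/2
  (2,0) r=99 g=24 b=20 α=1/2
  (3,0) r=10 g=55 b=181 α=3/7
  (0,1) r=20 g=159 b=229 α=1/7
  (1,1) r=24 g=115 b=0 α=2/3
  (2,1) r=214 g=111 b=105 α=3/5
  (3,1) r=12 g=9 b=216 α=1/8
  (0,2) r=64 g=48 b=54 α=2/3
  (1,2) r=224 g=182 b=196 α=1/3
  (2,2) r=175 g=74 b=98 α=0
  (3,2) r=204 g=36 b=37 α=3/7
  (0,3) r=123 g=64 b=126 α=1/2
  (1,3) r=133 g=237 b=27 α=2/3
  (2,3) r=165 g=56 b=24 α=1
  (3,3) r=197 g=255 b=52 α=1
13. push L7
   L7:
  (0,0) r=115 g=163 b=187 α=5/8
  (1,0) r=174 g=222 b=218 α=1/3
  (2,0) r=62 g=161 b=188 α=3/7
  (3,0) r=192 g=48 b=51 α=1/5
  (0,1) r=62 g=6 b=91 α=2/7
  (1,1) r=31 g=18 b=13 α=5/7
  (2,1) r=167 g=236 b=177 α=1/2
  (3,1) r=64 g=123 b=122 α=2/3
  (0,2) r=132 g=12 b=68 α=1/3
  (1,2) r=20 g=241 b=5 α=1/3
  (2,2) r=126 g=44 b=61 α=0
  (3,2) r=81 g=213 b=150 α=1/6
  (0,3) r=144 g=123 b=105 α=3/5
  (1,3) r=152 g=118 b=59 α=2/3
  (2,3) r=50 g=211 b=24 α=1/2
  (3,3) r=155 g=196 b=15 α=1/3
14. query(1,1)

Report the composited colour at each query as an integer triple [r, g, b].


at x=1,y=0 over L1,L2:
L1 α=1/3: [176/3, 140/3, 214/3]
L2 α=3/7: [224/3, 2567/21, 1495/21]
= [75, 122, 71]

(3,0) stack=L1,L2; from [0,0,0]:
after L1 α=1/6: [32, 17/2, 125/6]
after L2 α=1/2: [245/2, 479/4, 1595/12]
→ [122, 120, 133]

at x=1,y=3 over L1,L2:
after L1 α=1/3: [145/3, 218/3, 115/3]
after L2 α=6/7: [2593/21, 2180/21, 559/3]
rounded: [123, 104, 186]

query (2,3) [L1,L2,L3,L4,L5] — begin 0,0,0
+L1 (α=1/2) → [11/2, 17, 94]
+L2 (α=5/8) → [2053/16, 112, 337/8]
+L3 (α=5/7) → [5853/56, 349/7, 3397/28]
+L4 (α=4/7) → [23831/392, 4407/49, 30015/196]
+L5 (α=2/7) → [156003/2744, 41929/343, 150467/1372]
→ [57, 122, 110]

query (1,2) [L1,L2,L3,L4] — begin 0,0,0
after L1 α=3/7: [21, 381/7, 435/7]
after L2 α=3/4: [129, 1977/28, 1173/14]
after L3 α=1/5: [554/5, 618/7, 661/7]
after L4 α=1/2: [437/5, 1065/7, 1125/7]
= [87, 152, 161]

(1,1) stack=L1,L2,L3,L4,L6,L7; from [0,0,0]:
L1 α=1/2: [29/2, 107, 99]
L2 α=4/7: [983/14, 585/7, 47]
L3 α=1/5: [2001/35, 3866/35, 374/5]
L4 α=1/8: [819/10, 4731/40, 1819/20]
L6 α=2/3: [433/10, 13931/120, 1819/60]
L7 α=5/7: [1208/35, 19331/420, 3769/210]
→ [35, 46, 18]


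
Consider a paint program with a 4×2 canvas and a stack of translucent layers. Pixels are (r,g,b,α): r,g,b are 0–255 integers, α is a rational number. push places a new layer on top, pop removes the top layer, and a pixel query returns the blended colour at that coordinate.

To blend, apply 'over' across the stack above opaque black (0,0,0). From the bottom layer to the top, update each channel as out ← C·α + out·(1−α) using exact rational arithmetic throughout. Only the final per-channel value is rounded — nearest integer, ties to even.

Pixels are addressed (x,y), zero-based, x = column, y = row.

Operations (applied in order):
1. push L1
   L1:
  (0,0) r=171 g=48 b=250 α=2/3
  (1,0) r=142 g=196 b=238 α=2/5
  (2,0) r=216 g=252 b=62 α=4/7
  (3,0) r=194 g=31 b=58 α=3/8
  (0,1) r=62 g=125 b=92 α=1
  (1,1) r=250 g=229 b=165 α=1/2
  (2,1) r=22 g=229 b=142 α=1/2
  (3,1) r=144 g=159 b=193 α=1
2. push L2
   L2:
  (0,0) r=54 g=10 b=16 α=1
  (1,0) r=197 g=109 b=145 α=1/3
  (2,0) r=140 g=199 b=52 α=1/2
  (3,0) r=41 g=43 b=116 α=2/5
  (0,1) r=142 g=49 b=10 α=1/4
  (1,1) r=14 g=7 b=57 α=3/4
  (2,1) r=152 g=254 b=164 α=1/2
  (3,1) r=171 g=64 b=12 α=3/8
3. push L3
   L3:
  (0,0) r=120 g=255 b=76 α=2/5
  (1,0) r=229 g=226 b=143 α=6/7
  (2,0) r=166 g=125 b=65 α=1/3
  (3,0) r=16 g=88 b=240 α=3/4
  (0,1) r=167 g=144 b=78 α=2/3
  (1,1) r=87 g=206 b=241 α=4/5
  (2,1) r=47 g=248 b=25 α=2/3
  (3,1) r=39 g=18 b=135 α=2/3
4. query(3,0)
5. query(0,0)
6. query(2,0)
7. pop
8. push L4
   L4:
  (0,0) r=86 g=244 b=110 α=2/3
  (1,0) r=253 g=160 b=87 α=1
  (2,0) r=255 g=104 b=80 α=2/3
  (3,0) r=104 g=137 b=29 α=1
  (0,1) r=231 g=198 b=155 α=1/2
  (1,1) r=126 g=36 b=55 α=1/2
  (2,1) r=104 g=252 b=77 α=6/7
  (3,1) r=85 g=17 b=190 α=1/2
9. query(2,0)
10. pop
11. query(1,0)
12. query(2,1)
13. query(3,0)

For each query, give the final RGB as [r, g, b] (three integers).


query (3,0) [L1,L2,L3] — begin 0,0,0
L1 α=3/8: [291/4, 93/8, 87/4]
L2 α=2/5: [1201/20, 967/40, 1189/20]
L3 α=3/4: [2161/80, 11527/160, 15589/80]
→ [27, 72, 195]

at x=0,y=0 over L1,L2,L3:
+L1 (α=2/3) → [114, 32, 500/3]
+L2 (α=1) → [54, 10, 16]
+L3 (α=2/5) → [402/5, 108, 40]
→ [80, 108, 40]

at x=2,y=0 over L1,L2,L3:
+L1 (α=4/7) → [864/7, 144, 248/7]
+L2 (α=1/2) → [922/7, 343/2, 306/7]
+L3 (α=1/3) → [1002/7, 156, 1067/21]
→ [143, 156, 51]

query (2,0) [L1,L2,L4] — begin 0,0,0
after L1 α=4/7: [864/7, 144, 248/7]
after L2 α=1/2: [922/7, 343/2, 306/7]
after L4 α=2/3: [4492/21, 253/2, 1426/21]
= [214, 126, 68]

(1,0) stack=L1,L2; from [0,0,0]:
L1 α=2/5: [284/5, 392/5, 476/5]
L2 α=1/3: [1553/15, 443/5, 559/5]
= [104, 89, 112]

(2,1) stack=L1,L2; from [0,0,0]:
after L1 α=1/2: [11, 229/2, 71]
after L2 α=1/2: [163/2, 737/4, 235/2]
= [82, 184, 118]

at x=3,y=0 over L1,L2:
+L1 (α=3/8) → [291/4, 93/8, 87/4]
+L2 (α=2/5) → [1201/20, 967/40, 1189/20]
→ [60, 24, 59]


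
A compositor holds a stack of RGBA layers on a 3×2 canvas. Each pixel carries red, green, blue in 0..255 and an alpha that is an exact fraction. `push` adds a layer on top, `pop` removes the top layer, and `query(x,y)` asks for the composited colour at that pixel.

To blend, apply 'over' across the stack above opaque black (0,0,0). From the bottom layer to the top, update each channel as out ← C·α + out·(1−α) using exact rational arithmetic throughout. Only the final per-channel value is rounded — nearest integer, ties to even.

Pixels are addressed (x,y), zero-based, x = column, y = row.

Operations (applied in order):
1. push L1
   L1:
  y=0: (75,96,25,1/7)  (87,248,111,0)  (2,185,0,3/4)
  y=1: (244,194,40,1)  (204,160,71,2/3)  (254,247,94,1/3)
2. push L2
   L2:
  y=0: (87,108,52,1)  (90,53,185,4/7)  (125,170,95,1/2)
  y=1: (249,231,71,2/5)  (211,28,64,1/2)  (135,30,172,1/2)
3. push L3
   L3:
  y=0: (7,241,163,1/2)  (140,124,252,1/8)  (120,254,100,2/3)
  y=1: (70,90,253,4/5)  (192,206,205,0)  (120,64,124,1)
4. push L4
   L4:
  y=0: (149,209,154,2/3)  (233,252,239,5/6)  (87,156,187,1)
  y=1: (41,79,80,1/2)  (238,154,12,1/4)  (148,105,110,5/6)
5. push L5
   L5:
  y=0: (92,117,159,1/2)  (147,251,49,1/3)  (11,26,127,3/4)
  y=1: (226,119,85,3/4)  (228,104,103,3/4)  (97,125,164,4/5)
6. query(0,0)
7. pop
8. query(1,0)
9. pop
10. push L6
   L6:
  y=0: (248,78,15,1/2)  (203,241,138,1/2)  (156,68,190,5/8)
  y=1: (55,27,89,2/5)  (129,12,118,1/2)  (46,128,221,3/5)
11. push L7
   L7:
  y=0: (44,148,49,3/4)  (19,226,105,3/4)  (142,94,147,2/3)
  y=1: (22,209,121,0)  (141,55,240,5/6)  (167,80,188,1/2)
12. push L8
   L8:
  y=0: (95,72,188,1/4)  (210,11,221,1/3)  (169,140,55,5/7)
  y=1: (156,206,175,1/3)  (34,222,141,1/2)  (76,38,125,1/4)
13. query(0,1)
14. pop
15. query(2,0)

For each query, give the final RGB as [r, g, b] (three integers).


at x=0,y=0 over L1,L2,L3,L4,L5:
after L1 α=1/7: [75/7, 96/7, 25/7]
after L2 α=1: [87, 108, 52]
after L3 α=1/2: [47, 349/2, 215/2]
after L4 α=2/3: [115, 395/2, 277/2]
after L5 α=1/2: [207/2, 629/4, 595/4]
rounded: [104, 157, 149]

(1,0) stack=L1,L2,L3,L4; from [0,0,0]:
+L1 (α=0) → [0, 0, 0]
+L2 (α=4/7) → [360/7, 212/7, 740/7]
+L3 (α=1/8) → [125/2, 42, 124]
+L4 (α=5/6) → [2455/12, 217, 1319/6]
= [205, 217, 220]

at x=0,y=1 over L1,L2,L3,L6,L7,L8:
after L1 α=1: [244, 194, 40]
after L2 α=2/5: [246, 1044/5, 262/5]
after L3 α=4/5: [526/5, 2844/25, 5322/25]
after L6 α=2/5: [2128/25, 9882/125, 20416/125]
after L7 α=0: [2128/25, 9882/125, 20416/125]
after L8 α=1/3: [8156/75, 45514/375, 62707/375]
→ [109, 121, 167]

query (2,0) [L1,L2,L3,L6,L7] — begin 0,0,0
after L1 α=3/4: [3/2, 555/4, 0]
after L2 α=1/2: [253/4, 1235/8, 95/2]
after L3 α=2/3: [1213/12, 5299/24, 165/2]
after L6 α=5/8: [4333/32, 8019/64, 2395/16]
after L7 α=2/3: [13421/96, 20051/192, 7099/48]
→ [140, 104, 148]


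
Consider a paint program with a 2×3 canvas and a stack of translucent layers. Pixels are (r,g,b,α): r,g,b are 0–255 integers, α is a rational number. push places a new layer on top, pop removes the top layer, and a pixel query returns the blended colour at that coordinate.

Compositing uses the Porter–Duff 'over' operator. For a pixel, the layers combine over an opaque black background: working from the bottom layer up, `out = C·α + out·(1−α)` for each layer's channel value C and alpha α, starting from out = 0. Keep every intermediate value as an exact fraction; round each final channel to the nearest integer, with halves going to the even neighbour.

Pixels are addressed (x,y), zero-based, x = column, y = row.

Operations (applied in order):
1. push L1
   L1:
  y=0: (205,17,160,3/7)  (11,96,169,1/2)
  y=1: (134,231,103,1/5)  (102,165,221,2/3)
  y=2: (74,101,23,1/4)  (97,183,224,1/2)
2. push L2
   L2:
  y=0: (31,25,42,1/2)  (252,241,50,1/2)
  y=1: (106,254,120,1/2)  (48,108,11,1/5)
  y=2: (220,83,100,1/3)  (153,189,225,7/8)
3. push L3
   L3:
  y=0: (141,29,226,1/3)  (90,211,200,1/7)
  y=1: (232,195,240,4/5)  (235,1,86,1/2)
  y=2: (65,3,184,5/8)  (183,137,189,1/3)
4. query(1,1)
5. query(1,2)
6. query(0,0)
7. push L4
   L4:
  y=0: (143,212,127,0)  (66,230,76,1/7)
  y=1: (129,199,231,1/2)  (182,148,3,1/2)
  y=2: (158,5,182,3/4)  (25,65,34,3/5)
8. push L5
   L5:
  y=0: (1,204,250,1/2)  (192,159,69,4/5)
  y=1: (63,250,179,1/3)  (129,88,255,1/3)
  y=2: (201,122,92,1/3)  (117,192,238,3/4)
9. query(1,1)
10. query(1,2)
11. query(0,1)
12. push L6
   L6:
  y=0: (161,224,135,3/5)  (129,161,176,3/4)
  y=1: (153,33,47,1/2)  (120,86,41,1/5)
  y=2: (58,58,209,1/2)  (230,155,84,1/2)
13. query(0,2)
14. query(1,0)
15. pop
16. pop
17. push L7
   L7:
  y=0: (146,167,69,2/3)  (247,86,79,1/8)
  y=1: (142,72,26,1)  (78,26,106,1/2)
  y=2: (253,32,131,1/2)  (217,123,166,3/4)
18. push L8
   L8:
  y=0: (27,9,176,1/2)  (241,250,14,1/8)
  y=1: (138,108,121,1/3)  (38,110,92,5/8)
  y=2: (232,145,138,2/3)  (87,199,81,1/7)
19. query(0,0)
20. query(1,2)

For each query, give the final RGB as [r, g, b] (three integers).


at x=1,y=1 over L1,L2,L3:
L1 α=2/3: [68, 110, 442/3]
L2 α=1/5: [64, 548/5, 1801/15]
L3 α=1/2: [299/2, 553/10, 3091/30]
rounded: [150, 55, 103]

query (1,2) [L1,L2,L3] — begin 0,0,0
+L1 (α=1/2) → [97/2, 183/2, 112]
+L2 (α=7/8) → [2239/16, 2829/16, 1687/8]
+L3 (α=1/3) → [3703/24, 3925/24, 2443/12]
= [154, 164, 204]

at x=0,y=0 over L1,L2,L3:
+L1 (α=3/7) → [615/7, 51/7, 480/7]
+L2 (α=1/2) → [416/7, 113/7, 387/7]
+L3 (α=1/3) → [1819/21, 143/7, 2356/21]
→ [87, 20, 112]

(1,1) stack=L1,L2,L3,L4,L5; from [0,0,0]:
+L1 (α=2/3) → [68, 110, 442/3]
+L2 (α=1/5) → [64, 548/5, 1801/15]
+L3 (α=1/2) → [299/2, 553/10, 3091/30]
+L4 (α=1/2) → [663/4, 2033/20, 3181/60]
+L5 (α=1/3) → [307/2, 971/10, 10831/90]
= [154, 97, 120]

(1,2) stack=L1,L2,L3,L4,L5; from [0,0,0]:
after L1 α=1/2: [97/2, 183/2, 112]
after L2 α=7/8: [2239/16, 2829/16, 1687/8]
after L3 α=1/3: [3703/24, 3925/24, 2443/12]
after L4 α=3/5: [4603/60, 1253/12, 611/6]
after L5 α=3/4: [25663/240, 8165/48, 4895/24]
→ [107, 170, 204]

(0,1) stack=L1,L2,L3,L4,L5; from [0,0,0]:
after L1 α=1/5: [134/5, 231/5, 103/5]
after L2 α=1/2: [332/5, 1501/10, 703/10]
after L3 α=4/5: [4972/25, 9301/50, 10303/50]
after L4 α=1/2: [8197/50, 19251/100, 21853/100]
after L5 α=1/3: [9772/75, 31751/150, 30803/150]
= [130, 212, 205]

query (0,2) [L1,L2,L3,L4,L5,L6] — begin 0,0,0
after L1 α=1/4: [37/2, 101/4, 23/4]
after L2 α=1/3: [257/3, 89/2, 223/6]
after L3 α=5/8: [291/4, 297/16, 2063/16]
after L4 α=3/4: [2187/16, 537/64, 10799/64]
after L5 α=1/3: [1265/8, 4441/96, 4581/32]
after L6 α=1/2: [1729/16, 10009/192, 11269/64]
= [108, 52, 176]

query (1,0) [L1,L2,L3,L4,L5,L6] — begin 0,0,0
after L1 α=1/2: [11/2, 48, 169/2]
after L2 α=1/2: [515/4, 289/2, 269/4]
after L3 α=1/7: [1725/14, 154, 1207/14]
after L4 α=1/7: [5637/49, 1154/7, 4153/49]
after L5 α=4/5: [43269/245, 5606/35, 17677/245]
after L6 α=3/4: [34521/245, 22511/140, 147037/980]
= [141, 161, 150]

(0,0) stack=L1,L2,L3,L4,L7,L8; from [0,0,0]:
after L1 α=3/7: [615/7, 51/7, 480/7]
after L2 α=1/2: [416/7, 113/7, 387/7]
after L3 α=1/3: [1819/21, 143/7, 2356/21]
after L4 α=0: [1819/21, 143/7, 2356/21]
after L7 α=2/3: [7951/63, 827/7, 5254/63]
after L8 α=1/2: [4826/63, 445/7, 8171/63]
→ [77, 64, 130]

(1,2) stack=L1,L2,L3,L4,L7,L8; from [0,0,0]:
+L1 (α=1/2) → [97/2, 183/2, 112]
+L2 (α=7/8) → [2239/16, 2829/16, 1687/8]
+L3 (α=1/3) → [3703/24, 3925/24, 2443/12]
+L4 (α=3/5) → [4603/60, 1253/12, 611/6]
+L7 (α=3/4) → [43663/240, 5681/48, 3599/24]
+L8 (α=1/7) → [47143/280, 1039/8, 3923/28]
rounded: [168, 130, 140]


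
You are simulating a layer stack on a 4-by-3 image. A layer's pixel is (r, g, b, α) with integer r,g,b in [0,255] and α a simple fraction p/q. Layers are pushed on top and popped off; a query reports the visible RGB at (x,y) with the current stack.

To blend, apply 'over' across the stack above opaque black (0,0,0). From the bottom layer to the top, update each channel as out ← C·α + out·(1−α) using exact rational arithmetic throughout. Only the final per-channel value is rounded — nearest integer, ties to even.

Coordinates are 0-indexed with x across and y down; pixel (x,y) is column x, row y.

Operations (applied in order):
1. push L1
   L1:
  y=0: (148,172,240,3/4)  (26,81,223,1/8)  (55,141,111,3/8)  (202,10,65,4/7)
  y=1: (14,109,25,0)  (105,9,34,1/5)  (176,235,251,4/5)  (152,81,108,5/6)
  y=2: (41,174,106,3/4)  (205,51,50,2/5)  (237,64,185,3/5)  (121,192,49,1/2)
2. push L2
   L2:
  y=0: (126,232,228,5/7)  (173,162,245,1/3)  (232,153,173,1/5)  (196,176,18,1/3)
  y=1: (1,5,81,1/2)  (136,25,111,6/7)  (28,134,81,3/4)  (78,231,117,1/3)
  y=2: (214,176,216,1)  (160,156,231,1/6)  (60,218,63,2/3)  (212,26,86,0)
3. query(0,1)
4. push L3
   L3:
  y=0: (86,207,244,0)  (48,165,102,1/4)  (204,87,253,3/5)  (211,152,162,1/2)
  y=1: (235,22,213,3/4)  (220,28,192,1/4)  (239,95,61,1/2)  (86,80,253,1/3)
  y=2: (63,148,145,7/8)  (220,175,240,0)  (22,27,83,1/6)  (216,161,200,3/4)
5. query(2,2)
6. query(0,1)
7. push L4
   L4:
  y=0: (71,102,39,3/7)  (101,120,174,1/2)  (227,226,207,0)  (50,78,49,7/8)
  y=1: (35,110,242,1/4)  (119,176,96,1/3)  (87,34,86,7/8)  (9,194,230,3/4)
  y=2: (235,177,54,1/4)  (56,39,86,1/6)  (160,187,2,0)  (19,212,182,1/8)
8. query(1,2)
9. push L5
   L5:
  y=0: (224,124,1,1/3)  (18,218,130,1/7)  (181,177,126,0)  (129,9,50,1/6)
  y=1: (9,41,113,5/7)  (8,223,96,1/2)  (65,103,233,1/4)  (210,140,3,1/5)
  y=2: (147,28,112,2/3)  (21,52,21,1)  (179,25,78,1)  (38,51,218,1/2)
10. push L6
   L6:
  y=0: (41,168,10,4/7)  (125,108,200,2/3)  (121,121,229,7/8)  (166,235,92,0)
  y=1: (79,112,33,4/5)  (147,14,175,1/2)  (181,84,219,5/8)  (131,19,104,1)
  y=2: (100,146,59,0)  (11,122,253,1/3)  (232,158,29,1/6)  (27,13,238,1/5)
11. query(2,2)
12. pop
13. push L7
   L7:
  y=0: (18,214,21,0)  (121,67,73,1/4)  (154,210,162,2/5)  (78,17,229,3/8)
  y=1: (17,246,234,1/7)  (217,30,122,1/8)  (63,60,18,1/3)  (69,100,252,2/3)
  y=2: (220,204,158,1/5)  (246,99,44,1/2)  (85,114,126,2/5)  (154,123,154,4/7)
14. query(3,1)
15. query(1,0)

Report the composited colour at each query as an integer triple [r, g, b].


query (0,1) [L1,L2] — begin 0,0,0
after L1 α=0: [0, 0, 0]
after L2 α=1/2: [1/2, 5/2, 81/2]
= [0, 2, 40]

at x=2,y=2 over L1,L2,L3:
after L1 α=3/5: [711/5, 192/5, 111]
after L2 α=2/3: [437/5, 2372/15, 79]
after L3 α=1/6: [153/2, 2453/18, 239/3]
→ [76, 136, 80]

query (0,1) [L1,L2,L3] — begin 0,0,0
after L1 α=0: [0, 0, 0]
after L2 α=1/2: [1/2, 5/2, 81/2]
after L3 α=3/4: [1411/8, 137/8, 1359/8]
→ [176, 17, 170]

at x=1,y=2 over L1,L2,L3,L4:
L1 α=2/5: [82, 102/5, 20]
L2 α=1/6: [95, 43, 331/6]
L3 α=0: [95, 43, 331/6]
L4 α=1/6: [177/2, 127/3, 2171/36]
→ [88, 42, 60]

(2,2) stack=L1,L2,L3,L4,L5,L6; from [0,0,0]:
+L1 (α=3/5) → [711/5, 192/5, 111]
+L2 (α=2/3) → [437/5, 2372/15, 79]
+L3 (α=1/6) → [153/2, 2453/18, 239/3]
+L4 (α=0) → [153/2, 2453/18, 239/3]
+L5 (α=1) → [179, 25, 78]
+L6 (α=1/6) → [1127/6, 283/6, 419/6]
= [188, 47, 70]

at x=3,y=1 over L1,L2,L3,L4,L5,L7:
after L1 α=5/6: [380/3, 135/2, 90]
after L2 α=1/3: [994/9, 122, 99]
after L3 α=1/3: [2762/27, 108, 451/3]
after L4 α=3/4: [3491/108, 345/2, 2521/12]
after L5 α=1/5: [9161/135, 166, 506/3]
after L7 α=2/3: [27791/405, 122, 2018/9]
→ [69, 122, 224]

(1,0) stack=L1,L2,L3,L4,L5,L7; from [0,0,0]:
L1 α=1/8: [13/4, 81/8, 223/8]
L2 α=1/3: [359/6, 243/4, 401/4]
L3 α=1/4: [455/8, 1389/16, 1611/16]
L4 α=1/2: [1263/16, 3309/32, 4395/32]
L5 α=1/7: [3933/56, 13415/112, 15265/112]
L7 α=1/4: [18575/224, 47749/448, 53971/448]
rounded: [83, 107, 120]


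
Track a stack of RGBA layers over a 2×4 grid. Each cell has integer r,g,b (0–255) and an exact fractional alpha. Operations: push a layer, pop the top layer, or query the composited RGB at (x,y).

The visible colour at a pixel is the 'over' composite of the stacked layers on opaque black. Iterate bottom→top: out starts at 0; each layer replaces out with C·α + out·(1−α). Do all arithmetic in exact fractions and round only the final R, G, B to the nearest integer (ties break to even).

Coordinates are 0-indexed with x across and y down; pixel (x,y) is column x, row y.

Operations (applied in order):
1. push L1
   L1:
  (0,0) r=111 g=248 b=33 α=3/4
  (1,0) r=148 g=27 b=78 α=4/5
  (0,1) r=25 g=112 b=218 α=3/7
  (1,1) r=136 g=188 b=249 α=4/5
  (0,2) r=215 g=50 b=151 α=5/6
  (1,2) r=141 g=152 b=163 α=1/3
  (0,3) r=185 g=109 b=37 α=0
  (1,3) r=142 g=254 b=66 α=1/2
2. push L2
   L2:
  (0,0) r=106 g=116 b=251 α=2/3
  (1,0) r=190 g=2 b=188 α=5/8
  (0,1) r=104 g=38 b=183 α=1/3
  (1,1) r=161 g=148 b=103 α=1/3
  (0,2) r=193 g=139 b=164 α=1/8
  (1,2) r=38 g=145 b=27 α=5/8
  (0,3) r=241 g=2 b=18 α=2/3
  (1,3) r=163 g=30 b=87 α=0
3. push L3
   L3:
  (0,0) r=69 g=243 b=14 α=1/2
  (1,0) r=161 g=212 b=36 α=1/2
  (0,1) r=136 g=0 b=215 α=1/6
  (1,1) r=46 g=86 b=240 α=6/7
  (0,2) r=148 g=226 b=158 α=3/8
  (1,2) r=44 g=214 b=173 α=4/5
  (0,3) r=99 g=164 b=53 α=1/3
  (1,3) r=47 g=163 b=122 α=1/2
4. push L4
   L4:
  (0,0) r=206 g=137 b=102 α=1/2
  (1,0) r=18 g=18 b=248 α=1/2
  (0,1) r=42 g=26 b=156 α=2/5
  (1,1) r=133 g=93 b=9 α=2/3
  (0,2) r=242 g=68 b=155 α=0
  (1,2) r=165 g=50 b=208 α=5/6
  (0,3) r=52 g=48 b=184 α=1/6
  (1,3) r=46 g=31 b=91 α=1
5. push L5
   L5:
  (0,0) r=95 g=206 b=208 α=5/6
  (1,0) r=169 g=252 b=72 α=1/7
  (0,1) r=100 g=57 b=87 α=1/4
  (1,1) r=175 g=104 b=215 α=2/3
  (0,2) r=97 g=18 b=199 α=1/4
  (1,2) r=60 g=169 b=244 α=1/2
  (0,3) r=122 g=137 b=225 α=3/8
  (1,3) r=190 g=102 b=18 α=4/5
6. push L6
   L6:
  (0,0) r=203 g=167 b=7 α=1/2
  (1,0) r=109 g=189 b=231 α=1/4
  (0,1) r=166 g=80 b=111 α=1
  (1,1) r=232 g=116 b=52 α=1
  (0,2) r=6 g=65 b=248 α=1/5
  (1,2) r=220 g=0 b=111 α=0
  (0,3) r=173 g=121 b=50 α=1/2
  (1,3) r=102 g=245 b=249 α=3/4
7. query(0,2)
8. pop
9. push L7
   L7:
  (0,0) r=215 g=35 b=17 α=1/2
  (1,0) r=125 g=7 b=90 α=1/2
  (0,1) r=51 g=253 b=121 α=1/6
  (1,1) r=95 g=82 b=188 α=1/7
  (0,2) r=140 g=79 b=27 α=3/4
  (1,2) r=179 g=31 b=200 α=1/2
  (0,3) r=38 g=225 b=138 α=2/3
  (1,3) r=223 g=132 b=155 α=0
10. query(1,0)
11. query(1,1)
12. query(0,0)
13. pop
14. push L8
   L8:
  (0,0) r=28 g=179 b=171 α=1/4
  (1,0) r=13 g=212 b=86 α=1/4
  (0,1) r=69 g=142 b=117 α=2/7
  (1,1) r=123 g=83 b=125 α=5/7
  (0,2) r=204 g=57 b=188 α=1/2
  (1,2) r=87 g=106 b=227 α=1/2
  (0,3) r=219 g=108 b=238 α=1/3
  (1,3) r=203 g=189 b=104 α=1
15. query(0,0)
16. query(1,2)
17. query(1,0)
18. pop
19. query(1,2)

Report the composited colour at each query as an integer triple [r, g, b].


at x=0,y=2 over L1,L2,L3,L4,L5,L6:
L1 α=5/6: [1075/6, 125/3, 755/6]
L2 α=1/8: [8683/48, 323/6, 6269/48]
L3 α=3/8: [64727/384, 5683/48, 54097/384]
L4 α=0: [64727/384, 5683/48, 54097/384]
L5 α=1/4: [77143/512, 5971/64, 79569/512]
L6 α=1/5: [77911/640, 7011/80, 111313/640]
→ [122, 88, 174]

(1,0) stack=L1,L2,L3,L4,L5,L7; from [0,0,0]:
L1 α=4/5: [592/5, 108/5, 312/5]
L2 α=5/8: [3263/20, 187/20, 1409/10]
L3 α=1/2: [6483/40, 4427/40, 1769/20]
L4 α=1/2: [7203/80, 5147/80, 6729/40]
L5 α=1/7: [28369/280, 25521/280, 21627/140]
L7 α=1/2: [63369/560, 27481/560, 34227/280]
rounded: [113, 49, 122]

at x=1,y=1 over L1,L2,L3,L4,L5,L7:
+L1 (α=4/5) → [544/5, 752/5, 996/5]
+L2 (α=1/3) → [631/5, 748/5, 2507/15]
+L3 (α=6/7) → [2011/35, 3328/35, 24107/105]
+L4 (α=2/3) → [11321/105, 9838/105, 25997/315]
+L5 (α=2/3) → [48071/315, 31678/315, 161447/945]
+L7 (α=1/7) → [106117/735, 71966/735, 382114/2205]
rounded: [144, 98, 173]

(0,0) stack=L1,L2,L3,L4,L5,L7; from [0,0,0]:
after L1 α=3/4: [333/4, 186, 99/4]
after L2 α=2/3: [1181/12, 418/3, 2107/12]
after L3 α=1/2: [2009/24, 1147/6, 2275/24]
after L4 α=1/2: [6953/48, 1969/12, 4723/48]
after L5 α=5/6: [29753/288, 14329/72, 54643/288]
after L7 α=1/2: [91673/576, 16849/144, 59539/576]
= [159, 117, 103]

at x=0,y=0 over L1,L2,L3,L4,L5,L8:
after L1 α=3/4: [333/4, 186, 99/4]
after L2 α=2/3: [1181/12, 418/3, 2107/12]
after L3 α=1/2: [2009/24, 1147/6, 2275/24]
after L4 α=1/2: [6953/48, 1969/12, 4723/48]
after L5 α=5/6: [29753/288, 14329/72, 54643/288]
after L8 α=1/4: [32441/384, 18625/96, 71059/384]
rounded: [84, 194, 185]

query (1,2) [L1,L2,L3,L4,L5,L8] — begin 0,0,0
+L1 (α=1/3) → [47, 152/3, 163/3]
+L2 (α=5/8) → [331/8, 877/8, 149/4]
+L3 (α=4/5) → [1739/40, 1545/8, 2917/20]
+L4 (α=5/6) → [34739/240, 3545/48, 23717/120]
+L5 (α=1/2) → [49139/480, 11657/96, 52997/240]
+L8 (α=1/2) → [90899/960, 21833/192, 107477/480]
rounded: [95, 114, 224]

at x=1,y=0 over L1,L2,L3,L4,L5,L8:
+L1 (α=4/5) → [592/5, 108/5, 312/5]
+L2 (α=5/8) → [3263/20, 187/20, 1409/10]
+L3 (α=1/2) → [6483/40, 4427/40, 1769/20]
+L4 (α=1/2) → [7203/80, 5147/80, 6729/40]
+L5 (α=1/7) → [28369/280, 25521/280, 21627/140]
+L8 (α=1/4) → [88747/1120, 135923/1120, 76921/560]
= [79, 121, 137]

at x=1,y=2 over L1,L2,L3,L4,L5:
L1 α=1/3: [47, 152/3, 163/3]
L2 α=5/8: [331/8, 877/8, 149/4]
L3 α=4/5: [1739/40, 1545/8, 2917/20]
L4 α=5/6: [34739/240, 3545/48, 23717/120]
L5 α=1/2: [49139/480, 11657/96, 52997/240]
= [102, 121, 221]


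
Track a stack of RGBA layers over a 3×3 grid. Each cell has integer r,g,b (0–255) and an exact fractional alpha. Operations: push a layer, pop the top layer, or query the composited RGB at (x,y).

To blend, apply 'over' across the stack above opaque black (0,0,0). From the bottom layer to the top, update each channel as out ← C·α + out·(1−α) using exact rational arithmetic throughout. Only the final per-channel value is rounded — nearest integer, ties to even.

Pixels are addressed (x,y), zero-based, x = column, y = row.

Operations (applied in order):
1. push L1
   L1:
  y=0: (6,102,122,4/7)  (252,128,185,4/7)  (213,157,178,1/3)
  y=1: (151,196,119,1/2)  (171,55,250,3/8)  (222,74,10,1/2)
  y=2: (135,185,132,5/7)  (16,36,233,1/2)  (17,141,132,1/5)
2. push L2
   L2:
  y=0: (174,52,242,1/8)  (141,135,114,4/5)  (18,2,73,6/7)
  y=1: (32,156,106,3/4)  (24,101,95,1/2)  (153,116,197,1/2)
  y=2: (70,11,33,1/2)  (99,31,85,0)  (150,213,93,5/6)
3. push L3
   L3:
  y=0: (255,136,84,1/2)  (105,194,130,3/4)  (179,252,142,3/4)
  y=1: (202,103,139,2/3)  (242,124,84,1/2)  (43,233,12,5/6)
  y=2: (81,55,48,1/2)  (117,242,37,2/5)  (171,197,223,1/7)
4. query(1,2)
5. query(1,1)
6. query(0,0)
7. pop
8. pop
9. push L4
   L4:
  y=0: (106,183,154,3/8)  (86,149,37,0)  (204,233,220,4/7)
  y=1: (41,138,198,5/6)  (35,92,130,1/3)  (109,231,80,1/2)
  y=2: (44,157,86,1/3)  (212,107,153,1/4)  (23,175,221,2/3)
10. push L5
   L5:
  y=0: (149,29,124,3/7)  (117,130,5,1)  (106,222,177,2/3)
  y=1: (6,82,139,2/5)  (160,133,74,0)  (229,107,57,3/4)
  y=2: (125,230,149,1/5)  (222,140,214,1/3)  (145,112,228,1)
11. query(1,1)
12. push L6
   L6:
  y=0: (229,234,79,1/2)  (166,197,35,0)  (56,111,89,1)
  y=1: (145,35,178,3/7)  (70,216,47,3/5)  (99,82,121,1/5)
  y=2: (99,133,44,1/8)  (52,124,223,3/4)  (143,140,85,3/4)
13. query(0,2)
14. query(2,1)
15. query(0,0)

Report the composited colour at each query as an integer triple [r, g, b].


at x=1,y=2 over L1,L2,L3:
+L1 (α=1/2) → [8, 18, 233/2]
+L2 (α=0) → [8, 18, 233/2]
+L3 (α=2/5) → [258/5, 538/5, 847/10]
= [52, 108, 85]

query (1,1) [L1,L2,L3] — begin 0,0,0
+L1 (α=3/8) → [513/8, 165/8, 375/4]
+L2 (α=1/2) → [705/16, 973/16, 755/8]
+L3 (α=1/2) → [4577/32, 2957/32, 1427/16]
→ [143, 92, 89]

at x=0,y=0 over L1,L2,L3:
+L1 (α=4/7) → [24/7, 408/7, 488/7]
+L2 (α=1/8) → [99/4, 115/2, 365/4]
+L3 (α=1/2) → [1119/8, 387/4, 701/8]
rounded: [140, 97, 88]

at x=1,y=1 over L1,L4,L5:
+L1 (α=3/8) → [513/8, 165/8, 375/4]
+L4 (α=1/3) → [653/12, 533/12, 635/6]
+L5 (α=0) → [653/12, 533/12, 635/6]
= [54, 44, 106]

at x=0,y=2 over L1,L4,L5,L6:
+L1 (α=5/7) → [675/7, 925/7, 660/7]
+L4 (α=1/3) → [1658/21, 983/7, 1922/21]
+L5 (α=1/5) → [9257/105, 5542/35, 10817/105]
+L6 (α=1/8) → [5371/60, 6207/40, 11477/120]
→ [90, 155, 96]

query (2,1) [L1,L4,L5,L6] — begin 0,0,0
+L1 (α=1/2) → [111, 37, 5]
+L4 (α=1/2) → [110, 134, 85/2]
+L5 (α=3/4) → [797/4, 455/4, 427/8]
+L6 (α=1/5) → [896/5, 537/5, 669/10]
→ [179, 107, 67]

at x=0,y=0 over L1,L4,L5,L6:
L1 α=4/7: [24/7, 408/7, 488/7]
L4 α=3/8: [1173/28, 5883/56, 2837/28]
L5 α=3/7: [4302/49, 7101/98, 5441/49]
L6 α=1/2: [15523/98, 30033/196, 4656/49]
= [158, 153, 95]


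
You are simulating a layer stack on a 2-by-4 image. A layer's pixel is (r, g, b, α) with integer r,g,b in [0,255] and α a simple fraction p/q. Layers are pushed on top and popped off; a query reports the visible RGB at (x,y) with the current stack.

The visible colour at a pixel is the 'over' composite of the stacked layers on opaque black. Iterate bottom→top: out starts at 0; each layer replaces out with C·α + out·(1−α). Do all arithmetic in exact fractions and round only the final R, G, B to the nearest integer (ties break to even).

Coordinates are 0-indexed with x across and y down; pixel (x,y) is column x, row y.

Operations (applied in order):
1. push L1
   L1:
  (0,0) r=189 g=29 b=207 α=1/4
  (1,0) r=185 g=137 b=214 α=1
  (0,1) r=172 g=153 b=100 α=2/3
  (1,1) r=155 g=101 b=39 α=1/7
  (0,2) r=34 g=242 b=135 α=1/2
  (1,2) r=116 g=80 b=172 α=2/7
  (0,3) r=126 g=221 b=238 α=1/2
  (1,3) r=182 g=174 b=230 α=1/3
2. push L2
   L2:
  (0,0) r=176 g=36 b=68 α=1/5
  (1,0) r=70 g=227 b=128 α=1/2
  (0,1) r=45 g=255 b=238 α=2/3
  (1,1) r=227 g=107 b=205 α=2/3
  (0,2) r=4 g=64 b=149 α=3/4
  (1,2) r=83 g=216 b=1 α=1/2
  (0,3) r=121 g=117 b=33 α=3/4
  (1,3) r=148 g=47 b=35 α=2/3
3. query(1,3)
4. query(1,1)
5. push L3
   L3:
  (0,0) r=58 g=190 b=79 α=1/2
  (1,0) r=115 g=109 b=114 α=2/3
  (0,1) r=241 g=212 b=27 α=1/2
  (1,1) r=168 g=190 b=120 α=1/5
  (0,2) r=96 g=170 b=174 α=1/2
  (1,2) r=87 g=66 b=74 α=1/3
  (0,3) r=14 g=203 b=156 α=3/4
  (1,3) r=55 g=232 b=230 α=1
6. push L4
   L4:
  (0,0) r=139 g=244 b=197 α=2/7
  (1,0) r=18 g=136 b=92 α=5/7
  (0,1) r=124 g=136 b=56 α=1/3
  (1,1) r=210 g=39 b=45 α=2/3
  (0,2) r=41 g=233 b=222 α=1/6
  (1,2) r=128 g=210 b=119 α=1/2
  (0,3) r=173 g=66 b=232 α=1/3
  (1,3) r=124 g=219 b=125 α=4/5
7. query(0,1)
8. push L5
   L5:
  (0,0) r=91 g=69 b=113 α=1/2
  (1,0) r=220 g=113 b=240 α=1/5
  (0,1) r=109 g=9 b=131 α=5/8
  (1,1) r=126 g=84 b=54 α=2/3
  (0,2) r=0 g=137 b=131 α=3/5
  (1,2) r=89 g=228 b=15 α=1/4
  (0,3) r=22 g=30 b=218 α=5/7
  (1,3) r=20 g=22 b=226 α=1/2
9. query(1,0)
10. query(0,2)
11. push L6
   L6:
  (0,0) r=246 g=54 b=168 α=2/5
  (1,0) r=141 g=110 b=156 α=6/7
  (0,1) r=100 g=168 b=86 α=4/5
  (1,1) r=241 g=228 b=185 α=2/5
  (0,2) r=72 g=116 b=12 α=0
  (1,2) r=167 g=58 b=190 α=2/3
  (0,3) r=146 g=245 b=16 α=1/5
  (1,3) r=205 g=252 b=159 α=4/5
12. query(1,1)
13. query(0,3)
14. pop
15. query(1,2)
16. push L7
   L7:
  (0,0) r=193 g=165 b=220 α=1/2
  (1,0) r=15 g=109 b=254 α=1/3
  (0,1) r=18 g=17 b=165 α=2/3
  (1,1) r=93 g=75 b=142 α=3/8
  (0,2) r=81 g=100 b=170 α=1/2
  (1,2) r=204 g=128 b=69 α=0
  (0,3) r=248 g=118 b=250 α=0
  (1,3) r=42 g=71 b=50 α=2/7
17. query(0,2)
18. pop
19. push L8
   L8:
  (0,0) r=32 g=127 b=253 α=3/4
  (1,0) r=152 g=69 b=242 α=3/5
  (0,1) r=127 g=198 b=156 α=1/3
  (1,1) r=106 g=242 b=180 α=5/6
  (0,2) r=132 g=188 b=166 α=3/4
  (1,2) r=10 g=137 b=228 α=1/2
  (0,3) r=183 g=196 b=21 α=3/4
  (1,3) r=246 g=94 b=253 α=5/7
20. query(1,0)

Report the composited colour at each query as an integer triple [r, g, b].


(1,3) stack=L1,L2; from [0,0,0]:
after L1 α=1/3: [182/3, 58, 230/3]
after L2 α=2/3: [1070/9, 152/3, 440/9]
rounded: [119, 51, 49]

query (1,1) [L1,L2] — begin 0,0,0
+L1 (α=1/7) → [155/7, 101/7, 39/7]
+L2 (α=2/3) → [1111/7, 533/7, 2909/21]
→ [159, 76, 139]

(0,1) stack=L1,L2,L3,L4; from [0,0,0]:
L1 α=2/3: [344/3, 102, 200/3]
L2 α=2/3: [614/9, 204, 1628/9]
L3 α=1/2: [2783/18, 208, 1871/18]
L4 α=1/3: [3899/27, 184, 2375/27]
→ [144, 184, 88]

at x=1,y=0 over L1,L2,L3,L4,L5:
L1 α=1: [185, 137, 214]
L2 α=1/2: [255/2, 182, 171]
L3 α=2/3: [715/6, 400/3, 133]
L4 α=5/7: [985/21, 2840/21, 726/7]
L5 α=1/5: [1712/21, 13733/105, 4584/35]
→ [82, 131, 131]

at x=0,y=2 over L1,L2,L3,L4,L5:
L1 α=1/2: [17, 121, 135/2]
L2 α=3/4: [29/4, 313/4, 1029/8]
L3 α=1/2: [413/8, 993/8, 2421/16]
L4 α=1/6: [2393/48, 6829/48, 5219/32]
L5 α=3/5: [2393/120, 16693/120, 11507/80]
= [20, 139, 144]

query (1,1) [L1,L2,L3,L4,L5,L6] — begin 0,0,0
+L1 (α=1/7) → [155/7, 101/7, 39/7]
+L2 (α=2/3) → [1111/7, 533/7, 2909/21]
+L3 (α=1/5) → [1124/7, 3462/35, 14156/105]
+L4 (α=2/3) → [4064/21, 2064/35, 23606/315]
+L5 (α=2/3) → [9356/63, 2648/35, 57626/945]
+L6 (α=2/5) → [19478/105, 23904/175, 174176/1575]
= [186, 137, 111]

query (0,3) [L1,L2,L3,L4,L5,L6] — begin 0,0,0
+L1 (α=1/2) → [63, 221/2, 119]
+L2 (α=3/4) → [213/2, 923/8, 109/2]
+L3 (α=3/4) → [297/8, 5795/32, 1045/8]
+L4 (α=1/3) → [989/12, 6851/48, 1973/12]
+L5 (α=5/7) → [1649/42, 1493/24, 8513/42]
+L6 (α=1/5) → [6364/105, 2963/30, 17362/105]
= [61, 99, 165]

(1,2) stack=L1,L2,L3,L4,L5; from [0,0,0]:
+L1 (α=2/7) → [232/7, 160/7, 344/7]
+L2 (α=1/2) → [813/14, 836/7, 351/14]
+L3 (α=1/3) → [474/7, 2134/21, 869/21]
+L4 (α=1/2) → [685/7, 3272/21, 1684/21]
+L5 (α=1/4) → [1339/14, 1217/7, 1789/28]
= [96, 174, 64]

(0,2) stack=L1,L2,L3,L4,L5,L7; from [0,0,0]:
after L1 α=1/2: [17, 121, 135/2]
after L2 α=3/4: [29/4, 313/4, 1029/8]
after L3 α=1/2: [413/8, 993/8, 2421/16]
after L4 α=1/6: [2393/48, 6829/48, 5219/32]
after L5 α=3/5: [2393/120, 16693/120, 11507/80]
after L7 α=1/2: [12113/240, 28693/240, 25107/160]
= [50, 120, 157]

query (1,0) [L1,L2,L3,L4,L5,L8] — begin 0,0,0
+L1 (α=1) → [185, 137, 214]
+L2 (α=1/2) → [255/2, 182, 171]
+L3 (α=2/3) → [715/6, 400/3, 133]
+L4 (α=5/7) → [985/21, 2840/21, 726/7]
+L5 (α=1/5) → [1712/21, 13733/105, 4584/35]
+L8 (α=3/5) → [2600/21, 49201/525, 34578/175]
rounded: [124, 94, 198]


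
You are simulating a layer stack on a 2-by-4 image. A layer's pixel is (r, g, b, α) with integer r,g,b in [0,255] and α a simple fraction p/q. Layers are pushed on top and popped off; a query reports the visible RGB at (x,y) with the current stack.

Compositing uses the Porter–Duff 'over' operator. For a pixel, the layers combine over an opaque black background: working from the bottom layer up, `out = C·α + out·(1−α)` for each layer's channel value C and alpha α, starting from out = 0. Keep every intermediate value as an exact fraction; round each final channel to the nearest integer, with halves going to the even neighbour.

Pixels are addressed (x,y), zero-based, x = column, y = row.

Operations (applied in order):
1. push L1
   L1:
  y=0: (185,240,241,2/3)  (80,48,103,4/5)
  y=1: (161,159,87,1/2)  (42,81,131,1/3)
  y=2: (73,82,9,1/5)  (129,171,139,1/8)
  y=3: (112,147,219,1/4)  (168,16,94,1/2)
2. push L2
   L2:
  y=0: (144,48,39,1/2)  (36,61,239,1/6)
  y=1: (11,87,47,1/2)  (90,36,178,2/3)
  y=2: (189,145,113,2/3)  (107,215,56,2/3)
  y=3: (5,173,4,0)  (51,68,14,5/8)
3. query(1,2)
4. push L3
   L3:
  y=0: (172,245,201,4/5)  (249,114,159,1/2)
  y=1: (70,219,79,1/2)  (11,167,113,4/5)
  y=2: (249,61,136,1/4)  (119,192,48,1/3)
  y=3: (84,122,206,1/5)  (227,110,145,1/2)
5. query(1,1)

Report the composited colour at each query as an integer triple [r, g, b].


(1,2) stack=L1,L2; from [0,0,0]:
after L1 α=1/8: [129/8, 171/8, 139/8]
after L2 α=2/3: [1841/24, 3611/24, 345/8]
= [77, 150, 43]

(1,1) stack=L1,L2,L3; from [0,0,0]:
L1 α=1/3: [14, 27, 131/3]
L2 α=2/3: [194/3, 33, 1199/9]
L3 α=4/5: [326/15, 701/5, 5267/45]
→ [22, 140, 117]


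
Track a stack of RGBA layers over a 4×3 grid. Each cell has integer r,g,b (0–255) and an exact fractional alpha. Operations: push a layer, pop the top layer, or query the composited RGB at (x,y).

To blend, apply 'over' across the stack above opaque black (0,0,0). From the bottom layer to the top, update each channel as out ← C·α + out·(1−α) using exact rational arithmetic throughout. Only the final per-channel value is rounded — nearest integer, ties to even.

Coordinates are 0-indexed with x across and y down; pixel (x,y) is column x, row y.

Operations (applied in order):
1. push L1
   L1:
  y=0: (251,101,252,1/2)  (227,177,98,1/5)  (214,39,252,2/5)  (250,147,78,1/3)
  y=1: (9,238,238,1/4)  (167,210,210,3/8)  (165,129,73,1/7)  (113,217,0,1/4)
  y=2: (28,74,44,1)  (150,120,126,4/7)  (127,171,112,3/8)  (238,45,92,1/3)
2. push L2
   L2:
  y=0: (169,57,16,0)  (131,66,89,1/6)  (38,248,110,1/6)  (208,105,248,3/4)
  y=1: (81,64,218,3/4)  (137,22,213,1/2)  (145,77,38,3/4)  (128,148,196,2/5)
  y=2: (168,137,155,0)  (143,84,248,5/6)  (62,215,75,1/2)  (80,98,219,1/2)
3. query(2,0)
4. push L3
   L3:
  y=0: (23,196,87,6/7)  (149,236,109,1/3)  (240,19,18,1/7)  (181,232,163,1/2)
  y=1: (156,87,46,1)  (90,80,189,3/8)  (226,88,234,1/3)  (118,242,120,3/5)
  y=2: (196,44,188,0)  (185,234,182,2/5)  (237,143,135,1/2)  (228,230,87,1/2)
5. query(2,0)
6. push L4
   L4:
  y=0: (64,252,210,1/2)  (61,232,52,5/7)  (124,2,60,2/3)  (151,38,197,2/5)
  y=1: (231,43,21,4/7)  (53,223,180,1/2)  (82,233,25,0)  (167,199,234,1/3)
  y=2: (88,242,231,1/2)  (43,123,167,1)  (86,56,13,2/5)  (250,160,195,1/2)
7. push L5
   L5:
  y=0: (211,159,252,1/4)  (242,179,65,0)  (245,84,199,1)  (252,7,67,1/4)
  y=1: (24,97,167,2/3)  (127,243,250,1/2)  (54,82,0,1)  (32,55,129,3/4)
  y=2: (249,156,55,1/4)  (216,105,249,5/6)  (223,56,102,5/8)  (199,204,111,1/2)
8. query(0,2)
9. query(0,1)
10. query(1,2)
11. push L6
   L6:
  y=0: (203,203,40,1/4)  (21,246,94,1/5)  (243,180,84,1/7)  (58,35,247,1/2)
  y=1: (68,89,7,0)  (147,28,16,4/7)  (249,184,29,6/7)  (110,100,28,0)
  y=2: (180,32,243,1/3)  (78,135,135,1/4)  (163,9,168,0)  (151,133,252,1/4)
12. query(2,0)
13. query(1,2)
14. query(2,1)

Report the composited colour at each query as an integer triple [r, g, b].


query (2,0) [L1,L2] — begin 0,0,0
after L1 α=2/5: [428/5, 78/5, 504/5]
after L2 α=1/6: [233/3, 163/3, 307/3]
rounded: [78, 54, 102]

query (2,0) [L1,L2,L3] — begin 0,0,0
+L1 (α=2/5) → [428/5, 78/5, 504/5]
+L2 (α=1/6) → [233/3, 163/3, 307/3]
+L3 (α=1/7) → [706/7, 345/7, 632/7]
→ [101, 49, 90]

at x=0,y=2 over L1,L2,L3,L4,L5:
+L1 (α=1) → [28, 74, 44]
+L2 (α=0) → [28, 74, 44]
+L3 (α=0) → [28, 74, 44]
+L4 (α=1/2) → [58, 158, 275/2]
+L5 (α=1/4) → [423/4, 315/2, 935/8]
= [106, 158, 117]

query (0,1) [L1,L2,L3,L4,L5] — begin 0,0,0
after L1 α=1/4: [9/4, 119/2, 119/2]
after L2 α=3/4: [981/16, 503/8, 1427/8]
after L3 α=1: [156, 87, 46]
after L4 α=4/7: [1392/7, 433/7, 222/7]
after L5 α=2/3: [576/7, 597/7, 2560/21]
→ [82, 85, 122]

query (1,2) [L1,L2,L3,L4,L5] — begin 0,0,0
after L1 α=4/7: [600/7, 480/7, 72]
after L2 α=5/6: [5605/42, 570/7, 656/3]
after L3 α=2/5: [2157/14, 4986/35, 204]
after L4 α=1: [43, 123, 167]
after L5 α=5/6: [1123/6, 108, 706/3]
rounded: [187, 108, 235]

(2,0) stack=L1,L2,L3,L4,L5,L6; from [0,0,0]:
+L1 (α=2/5) → [428/5, 78/5, 504/5]
+L2 (α=1/6) → [233/3, 163/3, 307/3]
+L3 (α=1/7) → [706/7, 345/7, 632/7]
+L4 (α=2/3) → [814/7, 373/21, 1472/21]
+L5 (α=1) → [245, 84, 199]
+L6 (α=1/7) → [1713/7, 684/7, 1278/7]
rounded: [245, 98, 183]

query (1,2) [L1,L2,L3,L4,L5,L6] — begin 0,0,0
after L1 α=4/7: [600/7, 480/7, 72]
after L2 α=5/6: [5605/42, 570/7, 656/3]
after L3 α=2/5: [2157/14, 4986/35, 204]
after L4 α=1: [43, 123, 167]
after L5 α=5/6: [1123/6, 108, 706/3]
after L6 α=1/4: [1279/8, 459/4, 841/4]
→ [160, 115, 210]

query (2,1) [L1,L2,L3,L4,L5,L6] — begin 0,0,0
L1 α=1/7: [165/7, 129/7, 73/7]
L2 α=3/4: [1605/14, 873/14, 871/28]
L3 α=1/3: [3187/21, 1489/21, 4147/42]
L4 α=0: [3187/21, 1489/21, 4147/42]
L5 α=1: [54, 82, 0]
L6 α=6/7: [1548/7, 1186/7, 174/7]
→ [221, 169, 25]


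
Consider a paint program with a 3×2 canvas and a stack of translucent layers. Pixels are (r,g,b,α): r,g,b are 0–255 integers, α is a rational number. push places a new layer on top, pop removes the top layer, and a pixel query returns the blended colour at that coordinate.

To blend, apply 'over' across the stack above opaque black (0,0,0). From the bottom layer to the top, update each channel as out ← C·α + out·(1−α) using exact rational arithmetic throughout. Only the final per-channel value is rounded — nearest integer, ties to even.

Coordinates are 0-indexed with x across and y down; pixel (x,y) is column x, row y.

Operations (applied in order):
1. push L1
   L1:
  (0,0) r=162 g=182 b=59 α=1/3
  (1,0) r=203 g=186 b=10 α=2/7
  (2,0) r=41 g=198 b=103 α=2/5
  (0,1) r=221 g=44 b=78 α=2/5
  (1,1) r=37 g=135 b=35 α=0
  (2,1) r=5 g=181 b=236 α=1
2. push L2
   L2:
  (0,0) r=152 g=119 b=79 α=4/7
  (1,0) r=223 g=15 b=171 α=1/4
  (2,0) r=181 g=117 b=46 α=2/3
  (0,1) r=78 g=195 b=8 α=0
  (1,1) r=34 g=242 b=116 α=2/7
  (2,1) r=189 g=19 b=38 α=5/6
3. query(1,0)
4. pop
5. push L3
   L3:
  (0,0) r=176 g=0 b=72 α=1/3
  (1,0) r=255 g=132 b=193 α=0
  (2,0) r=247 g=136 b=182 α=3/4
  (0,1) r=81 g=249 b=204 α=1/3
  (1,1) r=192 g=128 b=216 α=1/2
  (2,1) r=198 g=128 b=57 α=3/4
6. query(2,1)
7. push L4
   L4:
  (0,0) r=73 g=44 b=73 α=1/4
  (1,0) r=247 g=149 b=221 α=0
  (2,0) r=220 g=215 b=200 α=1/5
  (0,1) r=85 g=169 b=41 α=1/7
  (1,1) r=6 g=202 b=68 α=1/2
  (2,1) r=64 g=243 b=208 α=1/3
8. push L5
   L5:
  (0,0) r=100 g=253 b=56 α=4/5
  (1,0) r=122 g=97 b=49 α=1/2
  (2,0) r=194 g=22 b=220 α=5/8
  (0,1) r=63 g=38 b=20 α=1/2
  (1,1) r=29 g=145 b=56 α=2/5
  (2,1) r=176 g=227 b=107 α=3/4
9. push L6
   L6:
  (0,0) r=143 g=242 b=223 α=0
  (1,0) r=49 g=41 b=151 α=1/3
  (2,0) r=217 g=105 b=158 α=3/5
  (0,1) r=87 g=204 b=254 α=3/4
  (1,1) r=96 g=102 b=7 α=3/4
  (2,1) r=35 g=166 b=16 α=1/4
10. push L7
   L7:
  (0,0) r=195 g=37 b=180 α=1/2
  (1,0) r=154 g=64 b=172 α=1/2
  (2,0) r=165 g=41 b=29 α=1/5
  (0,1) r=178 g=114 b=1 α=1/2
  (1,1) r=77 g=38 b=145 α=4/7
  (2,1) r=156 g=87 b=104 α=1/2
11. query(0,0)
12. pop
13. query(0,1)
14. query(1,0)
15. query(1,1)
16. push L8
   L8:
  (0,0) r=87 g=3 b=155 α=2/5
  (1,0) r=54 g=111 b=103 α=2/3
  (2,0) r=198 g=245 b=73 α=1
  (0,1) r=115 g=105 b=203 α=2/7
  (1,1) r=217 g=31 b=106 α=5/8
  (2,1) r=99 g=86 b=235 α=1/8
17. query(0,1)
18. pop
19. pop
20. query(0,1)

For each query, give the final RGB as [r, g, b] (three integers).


query (1,0) [L1,L2] — begin 0,0,0
L1 α=2/7: [58, 372/7, 20/7]
L2 α=1/4: [397/4, 1221/28, 1257/28]
→ [99, 44, 45]

query (2,1) [L1,L3] — begin 0,0,0
L1 α=1: [5, 181, 236]
L3 α=3/4: [599/4, 565/4, 407/4]
→ [150, 141, 102]

(0,0) stack=L1,L3,L4,L5,L6,L7; from [0,0,0]:
+L1 (α=1/3) → [54, 182/3, 59/3]
+L3 (α=1/3) → [284/3, 364/9, 334/9]
+L4 (α=1/4) → [357/4, 124/3, 553/12]
+L5 (α=4/5) → [1957/20, 632/3, 3241/60]
+L6 (α=0) → [1957/20, 632/3, 3241/60]
+L7 (α=1/2) → [5857/40, 743/6, 14041/120]
= [146, 124, 117]

at x=0,y=1 over L1,L3,L4,L5,L6:
L1 α=2/5: [442/5, 88/5, 156/5]
L3 α=1/3: [1289/15, 1421/15, 444/5]
L4 α=1/7: [429/5, 3687/35, 2869/35]
L5 α=1/2: [372/5, 5017/70, 3569/70]
L6 α=3/4: [1677/20, 47857/280, 56909/280]
= [84, 171, 203]

(1,0) stack=L1,L3,L4,L5,L6; from [0,0,0]:
+L1 (α=2/7) → [58, 372/7, 20/7]
+L3 (α=0) → [58, 372/7, 20/7]
+L4 (α=0) → [58, 372/7, 20/7]
+L5 (α=1/2) → [90, 1051/14, 363/14]
+L6 (α=1/3) → [229/3, 446/7, 1420/21]
= [76, 64, 68]

at x=1,y=1 over L1,L3,L4,L5,L6:
+L1 (α=0) → [0, 0, 0]
+L3 (α=1/2) → [96, 64, 108]
+L4 (α=1/2) → [51, 133, 88]
+L5 (α=2/5) → [211/5, 689/5, 376/5]
+L6 (α=3/4) → [1651/20, 2219/20, 481/20]
rounded: [83, 111, 24]

(0,1) stack=L1,L3,L4,L5,L6,L8; from [0,0,0]:
L1 α=2/5: [442/5, 88/5, 156/5]
L3 α=1/3: [1289/15, 1421/15, 444/5]
L4 α=1/7: [429/5, 3687/35, 2869/35]
L5 α=1/2: [372/5, 5017/70, 3569/70]
L6 α=3/4: [1677/20, 47857/280, 56909/280]
L8 α=2/7: [371/4, 59617/392, 79645/392]
rounded: [93, 152, 203]

(0,1) stack=L1,L3,L4,L5; from [0,0,0]:
after L1 α=2/5: [442/5, 88/5, 156/5]
after L3 α=1/3: [1289/15, 1421/15, 444/5]
after L4 α=1/7: [429/5, 3687/35, 2869/35]
after L5 α=1/2: [372/5, 5017/70, 3569/70]
rounded: [74, 72, 51]
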